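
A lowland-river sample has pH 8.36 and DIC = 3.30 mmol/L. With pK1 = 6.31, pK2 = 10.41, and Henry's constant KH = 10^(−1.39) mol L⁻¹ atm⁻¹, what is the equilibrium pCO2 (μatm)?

α₀ = 1 / (1 + K1/[H⁺] + K1K2/[H⁺]²) = 1 / (1 + 10^+2.05 + 10^+0.00)
   = 1 / (1 + 112.20 + 1.0000) = 1/114.20 = 0.008756
[CO2*] = α₀ × DIC = 0.008756 × 3.30 = 0.02890 mmol/L
pCO2 = [CO2*]/KH = 2.890×10^-5 / 4.074×10^-2 = 709 μatm

pCO2 = 709 μatm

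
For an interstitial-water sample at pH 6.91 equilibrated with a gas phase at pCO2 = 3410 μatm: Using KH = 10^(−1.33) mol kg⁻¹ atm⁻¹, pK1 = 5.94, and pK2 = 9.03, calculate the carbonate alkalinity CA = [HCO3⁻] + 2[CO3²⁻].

CA = 1.51 mmol/kg

[CO2*] = KH · pCO2 = 10^(−1.33) × 3410×10^-6 = 1.595×10^-4 mol/kg
α₀ = 1/(1 + K1/[H⁺] + K1K2/[H⁺]²) = 1/(1 + 10^+0.97 + 10^-1.15) = 0.09612
DIC = [CO2*]/α₀ = 1.595×10^-4 / 0.09612 = 1.659 mmol/kg
CA = (α₁ + 2α₂)·DIC = (0.8971 + 2×0.006805) × 1.659 = 1.51 mmol/kg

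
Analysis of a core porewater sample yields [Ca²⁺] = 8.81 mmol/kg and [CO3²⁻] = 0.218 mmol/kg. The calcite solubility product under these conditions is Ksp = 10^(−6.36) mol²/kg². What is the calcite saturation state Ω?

Ω = 4.40

Ksp = 10^(−6.36) = 4.365×10^-7
Ω = [Ca²⁺][CO3²⁻]/Ksp = (8.81×10^-3)(0.218×10^-3) / 4.365×10^-7 = 4.40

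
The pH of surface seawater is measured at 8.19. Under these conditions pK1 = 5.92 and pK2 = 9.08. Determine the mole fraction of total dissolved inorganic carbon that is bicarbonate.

α₁ = 1 / (1 + [H⁺]/K1 + K2/[H⁺]) = 1 / (1 + 10^-2.27 + 10^-0.89)
   = 1 / (1 + 0.0053703 + 0.12882) = 1/1.1342 = 0.8817

α₁ = 0.882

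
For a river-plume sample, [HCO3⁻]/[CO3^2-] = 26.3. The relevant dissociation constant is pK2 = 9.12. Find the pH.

From K2 = [H⁺][CO3^2-]/[HCO3⁻]:  pH = pK2 − log₁₀([HCO3⁻]/[CO3^2-])
log₁₀(26.3) = +1.420
pH = 9.12 − (+1.420) = 7.70

pH = 7.70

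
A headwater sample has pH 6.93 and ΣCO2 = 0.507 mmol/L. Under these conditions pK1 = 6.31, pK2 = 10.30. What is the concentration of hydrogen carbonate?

α₁ = 1 / (1 + [H⁺]/K1 + K2/[H⁺]) = 1 / (1 + 10^-0.62 + 10^-3.37)
   = 1 / (1 + 0.23988 + 0.00042658) = 1/1.2403 = 0.8063
[HCO3⁻] = α₁ × DIC = 0.8063 × 0.507 = 0.409 mmol/L

[HCO3⁻] = 0.409 mmol/L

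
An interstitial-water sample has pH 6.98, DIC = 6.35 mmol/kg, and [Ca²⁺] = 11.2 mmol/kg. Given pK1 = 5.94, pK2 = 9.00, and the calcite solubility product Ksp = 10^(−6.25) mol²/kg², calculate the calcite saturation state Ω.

α₂ = 1 / (1 + [H⁺]/K2 + [H⁺]²/(K1K2)) = 1 / (1 + 10^+2.02 + 10^+0.98)
   = 1 / (1 + 104.71 + 9.5499) = 1/115.26 = 0.008676
[CO3²⁻] = α₂ × DIC = 0.008676 × 6.35 = 0.05509 mmol/kg
Ksp = 10^(−6.25) = 5.623×10^-7
Ω = [Ca²⁺][CO3²⁻]/Ksp = (11.2×10^-3)(5.509×10^-5) / 5.623×10^-7 = 1.10

Ω = 1.10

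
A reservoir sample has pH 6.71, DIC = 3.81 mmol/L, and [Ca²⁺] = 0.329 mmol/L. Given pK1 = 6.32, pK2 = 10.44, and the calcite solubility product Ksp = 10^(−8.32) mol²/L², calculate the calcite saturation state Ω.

α₂ = 1 / (1 + [H⁺]/K2 + [H⁺]²/(K1K2)) = 1 / (1 + 10^+3.73 + 10^+3.34)
   = 1 / (1 + 5370.3 + 2187.8) = 1/7559.1 = 0.0001323
[CO3²⁻] = α₂ × DIC = 0.0001323 × 3.81 = 0.0005040 mmol/L = 0.5040 μmol/L
Ksp = 10^(−8.32) = 4.786×10^-9
Ω = [Ca²⁺][CO3²⁻]/Ksp = (0.329×10^-3)(5.040×10^-7) / 4.786×10^-9 = 0.0346

Ω = 0.0346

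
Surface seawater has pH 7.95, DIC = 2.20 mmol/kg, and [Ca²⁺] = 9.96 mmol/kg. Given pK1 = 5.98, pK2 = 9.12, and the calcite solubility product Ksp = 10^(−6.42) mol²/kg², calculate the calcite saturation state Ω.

α₂ = 1 / (1 + [H⁺]/K2 + [H⁺]²/(K1K2)) = 1 / (1 + 10^+1.17 + 10^-0.80)
   = 1 / (1 + 14.791 + 0.15849) = 1/15.950 = 0.06270
[CO3²⁻] = α₂ × DIC = 0.06270 × 2.20 = 0.1379 mmol/kg
Ksp = 10^(−6.42) = 3.802×10^-7
Ω = [Ca²⁺][CO3²⁻]/Ksp = (9.96×10^-3)(1.379×10^-4) / 3.802×10^-7 = 3.61

Ω = 3.61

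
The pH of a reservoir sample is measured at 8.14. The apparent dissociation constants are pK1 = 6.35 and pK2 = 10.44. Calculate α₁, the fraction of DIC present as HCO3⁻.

α₁ = 1 / (1 + [H⁺]/K1 + K2/[H⁺]) = 1 / (1 + 10^-1.79 + 10^-2.30)
   = 1 / (1 + 0.016218 + 0.0050119) = 1/1.0212 = 0.9792

α₁ = 0.979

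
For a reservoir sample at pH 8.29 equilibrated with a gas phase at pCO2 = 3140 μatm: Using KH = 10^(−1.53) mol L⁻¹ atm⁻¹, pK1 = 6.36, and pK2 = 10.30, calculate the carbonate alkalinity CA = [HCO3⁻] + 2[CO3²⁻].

[CO2*] = KH · pCO2 = 10^(−1.53) × 3140×10^-6 = 9.267×10^-5 mol/L
α₀ = 1/(1 + K1/[H⁺] + K1K2/[H⁺]²) = 1/(1 + 10^+1.93 + 10^-0.08) = 0.01150
DIC = [CO2*]/α₀ = 9.267×10^-5 / 0.01150 = 8.057 mmol/L
CA = (α₁ + 2α₂)·DIC = (0.9789 + 2×0.009566) × 8.057 = 8.04 mmol/L

CA = 8.04 mmol/L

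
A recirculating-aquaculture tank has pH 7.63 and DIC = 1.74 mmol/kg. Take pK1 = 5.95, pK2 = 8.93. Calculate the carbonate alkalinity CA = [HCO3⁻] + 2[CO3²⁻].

CA = [HCO3⁻] + 2[CO3²⁻] = (α₁ + 2α₂)·DIC
At pH 7.63: [H⁺]/K1 = 10^-1.68 = 0.020893, K2/[H⁺] = 10^-1.30 = 0.050119
α₁ = 1/(1 + 0.020893 + 0.050119) = 1/1.0710 = 0.9337; α₂ = α₁·K2/[H⁺] = 0.04680
α₁ + 2α₂ = 1.0273
CA = 1.0273 × 1.74 = 1.79 mmol/kg

CA = 1.79 mmol/kg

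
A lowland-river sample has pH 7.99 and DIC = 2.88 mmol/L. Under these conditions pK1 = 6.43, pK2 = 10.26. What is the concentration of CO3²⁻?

[CO3²⁻] = 15.0 μmol/L

α₂ = 1 / (1 + [H⁺]/K2 + [H⁺]²/(K1K2)) = 1 / (1 + 10^+2.27 + 10^+0.71)
   = 1 / (1 + 186.21 + 5.1286) = 1/192.34 = 0.005199
[CO3²⁻] = α₂ × DIC = 0.005199 × 2.88 = 0.0150 mmol/L = 15.0 μmol/L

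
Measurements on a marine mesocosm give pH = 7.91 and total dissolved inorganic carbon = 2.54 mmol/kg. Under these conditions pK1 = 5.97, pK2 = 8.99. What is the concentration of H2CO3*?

α₀ = 1 / (1 + K1/[H⁺] + K1K2/[H⁺]²) = 1 / (1 + 10^+1.94 + 10^+0.86)
   = 1 / (1 + 87.096 + 7.2444) = 1/95.341 = 0.01049
[CO2*] = α₀ × DIC = 0.01049 × 2.54 = 0.0266 mmol/kg

[CO2*] = 0.0266 mmol/kg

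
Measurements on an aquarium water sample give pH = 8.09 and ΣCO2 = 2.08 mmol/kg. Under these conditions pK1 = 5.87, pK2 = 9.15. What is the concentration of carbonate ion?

α₂ = 1 / (1 + [H⁺]/K2 + [H⁺]²/(K1K2)) = 1 / (1 + 10^+1.06 + 10^-1.16)
   = 1 / (1 + 11.482 + 0.069183) = 1/12.551 = 0.07968
[CO3²⁻] = α₂ × DIC = 0.07968 × 2.08 = 0.166 mmol/kg

[CO3²⁻] = 0.166 mmol/kg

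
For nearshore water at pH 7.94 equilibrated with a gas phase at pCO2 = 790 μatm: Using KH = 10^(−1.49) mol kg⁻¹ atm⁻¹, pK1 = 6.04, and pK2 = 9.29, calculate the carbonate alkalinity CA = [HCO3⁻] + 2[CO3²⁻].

[CO2*] = KH · pCO2 = 10^(−1.49) × 790×10^-6 = 2.556×10^-5 mol/kg
α₀ = 1/(1 + K1/[H⁺] + K1K2/[H⁺]²) = 1/(1 + 10^+1.90 + 10^+0.55) = 0.01191
DIC = [CO2*]/α₀ = 2.556×10^-5 / 0.01191 = 2.147 mmol/kg
CA = (α₁ + 2α₂)·DIC = (0.9458 + 2×0.04225) × 2.147 = 2.21 mmol/kg

CA = 2.21 mmol/kg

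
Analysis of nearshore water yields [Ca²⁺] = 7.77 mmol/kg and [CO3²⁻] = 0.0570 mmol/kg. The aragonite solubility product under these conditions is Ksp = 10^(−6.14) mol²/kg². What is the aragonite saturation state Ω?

Ksp = 10^(−6.14) = 7.244×10^-7
Ω = [Ca²⁺][CO3²⁻]/Ksp = (7.77×10^-3)(0.0570×10^-3) / 7.244×10^-7 = 0.611

Ω = 0.611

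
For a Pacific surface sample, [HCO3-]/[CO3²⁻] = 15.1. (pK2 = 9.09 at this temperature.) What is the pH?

From K2 = [H⁺][CO3²⁻]/[HCO3-]:  pH = pK2 − log₁₀([HCO3-]/[CO3²⁻])
log₁₀(15.1) = +1.179
pH = 9.09 − (+1.179) = 7.91

pH = 7.91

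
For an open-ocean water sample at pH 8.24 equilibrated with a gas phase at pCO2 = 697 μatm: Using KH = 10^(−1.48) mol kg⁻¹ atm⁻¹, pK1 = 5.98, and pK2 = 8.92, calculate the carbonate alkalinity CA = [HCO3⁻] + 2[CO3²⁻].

[CO2*] = KH · pCO2 = 10^(−1.48) × 697×10^-6 = 2.308×10^-5 mol/kg
α₀ = 1/(1 + K1/[H⁺] + K1K2/[H⁺]²) = 1/(1 + 10^+2.26 + 10^+1.58) = 0.004525
DIC = [CO2*]/α₀ = 2.308×10^-5 / 0.004525 = 5.100 mmol/kg
CA = (α₁ + 2α₂)·DIC = (0.8234 + 2×0.1720) × 5.100 = 5.95 mmol/kg

CA = 5.95 mmol/kg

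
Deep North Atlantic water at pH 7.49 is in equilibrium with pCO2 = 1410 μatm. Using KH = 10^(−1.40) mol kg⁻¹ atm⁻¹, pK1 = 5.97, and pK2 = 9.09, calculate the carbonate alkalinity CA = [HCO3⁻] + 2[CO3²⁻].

[CO2*] = KH · pCO2 = 10^(−1.40) × 1410×10^-6 = 5.613×10^-5 mol/kg
α₀ = 1/(1 + K1/[H⁺] + K1K2/[H⁺]²) = 1/(1 + 10^+1.52 + 10^-0.08) = 0.02862
DIC = [CO2*]/α₀ = 5.613×10^-5 / 0.02862 = 1.962 mmol/kg
CA = (α₁ + 2α₂)·DIC = (0.9476 + 2×0.02380) × 1.962 = 1.95 mmol/kg

CA = 1.95 mmol/kg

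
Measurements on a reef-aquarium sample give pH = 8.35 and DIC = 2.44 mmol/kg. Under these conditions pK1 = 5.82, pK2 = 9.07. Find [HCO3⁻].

[HCO3⁻] = 2.04 mmol/kg

α₁ = 1 / (1 + [H⁺]/K1 + K2/[H⁺]) = 1 / (1 + 10^-2.53 + 10^-0.72)
   = 1 / (1 + 0.0029512 + 0.19055) = 1/1.1935 = 0.8379
[HCO3⁻] = α₁ × DIC = 0.8379 × 2.44 = 2.04 mmol/kg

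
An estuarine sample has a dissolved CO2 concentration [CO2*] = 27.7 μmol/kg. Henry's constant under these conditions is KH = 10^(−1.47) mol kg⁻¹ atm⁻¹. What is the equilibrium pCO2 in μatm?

pCO2 = 817 μatm

KH = 10^(−1.47) = 3.388×10^-2 mol kg⁻¹ atm⁻¹
pCO2 = [CO2*]/KH = 27.7×10^-6 / 3.388×10^-2 = 8.17×10^-4 atm = 817 μatm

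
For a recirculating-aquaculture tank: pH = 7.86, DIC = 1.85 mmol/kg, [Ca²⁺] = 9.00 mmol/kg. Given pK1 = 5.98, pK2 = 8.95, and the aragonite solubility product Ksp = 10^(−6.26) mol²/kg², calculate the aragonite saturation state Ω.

α₂ = 1 / (1 + [H⁺]/K2 + [H⁺]²/(K1K2)) = 1 / (1 + 10^+1.09 + 10^-0.79)
   = 1 / (1 + 12.303 + 0.16218) = 1/13.465 = 0.07427
[CO3²⁻] = α₂ × DIC = 0.07427 × 1.85 = 0.1374 mmol/kg
Ksp = 10^(−6.26) = 5.495×10^-7
Ω = [Ca²⁺][CO3²⁻]/Ksp = (9.00×10^-3)(1.374×10^-4) / 5.495×10^-7 = 2.25

Ω = 2.25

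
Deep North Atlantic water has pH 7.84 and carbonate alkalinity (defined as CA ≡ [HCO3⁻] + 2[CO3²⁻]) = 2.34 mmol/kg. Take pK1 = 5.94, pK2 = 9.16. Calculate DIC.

CA = [HCO3⁻] + 2[CO3²⁻] = (α₁ + 2α₂)·DIC
At pH 7.84: [H⁺]/K1 = 10^-1.90 = 0.012589, K2/[H⁺] = 10^-1.32 = 0.047863
α₁ = 1/(1 + 0.012589 + 0.047863) = 1/1.0605 = 0.9430; α₂ = α₁·K2/[H⁺] = 0.04513
α₁ + 2α₂ = 1.0333
DIC = CA / (α₁ + 2α₂) = 2.34 / 1.0333 = 2.26 mmol/kg

DIC = 2.26 mmol/kg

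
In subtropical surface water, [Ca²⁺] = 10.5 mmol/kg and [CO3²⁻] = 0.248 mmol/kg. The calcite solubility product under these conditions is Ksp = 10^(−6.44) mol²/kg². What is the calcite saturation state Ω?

Ksp = 10^(−6.44) = 3.631×10^-7
Ω = [Ca²⁺][CO3²⁻]/Ksp = (10.5×10^-3)(0.248×10^-3) / 3.631×10^-7 = 7.17

Ω = 7.17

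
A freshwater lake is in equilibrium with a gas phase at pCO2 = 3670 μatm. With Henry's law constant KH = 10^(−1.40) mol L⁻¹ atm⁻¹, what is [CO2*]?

KH = 10^(−1.40) = 3.981×10^-2 mol L⁻¹ atm⁻¹
[CO2*] = KH · pCO2 = 3.981×10^-2 × 3670×10^-6 atm = 1.46×10^-4 mol/L

[CO2*] = 146 μmol/L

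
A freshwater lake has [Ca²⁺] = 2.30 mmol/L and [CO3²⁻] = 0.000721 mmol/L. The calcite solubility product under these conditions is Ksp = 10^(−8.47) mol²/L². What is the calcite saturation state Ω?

Ω = 0.489

Ksp = 10^(−8.47) = 3.388×10^-9
Ω = [Ca²⁺][CO3²⁻]/Ksp = (2.30×10^-3)(0.000721×10^-3) / 3.388×10^-9 = 0.489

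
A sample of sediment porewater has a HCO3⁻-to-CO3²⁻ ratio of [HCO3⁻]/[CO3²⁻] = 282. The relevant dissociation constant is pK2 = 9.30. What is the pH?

pH = 6.85

From K2 = [H⁺][CO3²⁻]/[HCO3⁻]:  pH = pK2 − log₁₀([HCO3⁻]/[CO3²⁻])
log₁₀(282) = +2.450
pH = 9.30 − (+2.450) = 6.85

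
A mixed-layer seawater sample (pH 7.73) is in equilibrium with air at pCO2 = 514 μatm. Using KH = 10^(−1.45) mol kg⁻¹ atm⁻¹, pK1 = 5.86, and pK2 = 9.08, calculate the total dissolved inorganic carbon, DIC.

DIC = 1.43 mmol/kg

[CO2*] = KH · pCO2 = 10^(−1.45) × 514×10^-6 = 1.824×10^-5 mol/kg
α₀ = 1/(1 + K1/[H⁺] + K1K2/[H⁺]²) = 1/(1 + 10^+1.87 + 10^+0.52) = 0.01275
DIC = [CO2*]/α₀ = 1.824×10^-5 / 0.01275 = 1.43 mmol/kg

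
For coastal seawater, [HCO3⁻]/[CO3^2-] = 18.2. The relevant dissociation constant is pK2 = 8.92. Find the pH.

pH = 7.66

From K2 = [H⁺][CO3^2-]/[HCO3⁻]:  pH = pK2 − log₁₀([HCO3⁻]/[CO3^2-])
log₁₀(18.2) = +1.260
pH = 8.92 − (+1.260) = 7.66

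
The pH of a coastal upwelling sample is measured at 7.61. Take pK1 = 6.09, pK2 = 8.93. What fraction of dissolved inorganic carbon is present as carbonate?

α₂ = 0.0444

α₂ = 1 / (1 + [H⁺]/K2 + [H⁺]²/(K1K2)) = 1 / (1 + 10^+1.32 + 10^-0.20)
   = 1 / (1 + 20.893 + 0.63096) = 1/22.524 = 0.04440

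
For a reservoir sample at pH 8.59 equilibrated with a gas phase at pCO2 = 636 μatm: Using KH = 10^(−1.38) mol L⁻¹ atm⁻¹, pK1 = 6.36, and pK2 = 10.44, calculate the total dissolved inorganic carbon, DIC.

DIC = 4.59 mmol/L

[CO2*] = KH · pCO2 = 10^(−1.38) × 636×10^-6 = 2.651×10^-5 mol/L
α₀ = 1/(1 + K1/[H⁺] + K1K2/[H⁺]²) = 1/(1 + 10^+2.23 + 10^+0.38) = 0.005773
DIC = [CO2*]/α₀ = 2.651×10^-5 / 0.005773 = 4.59 mmol/L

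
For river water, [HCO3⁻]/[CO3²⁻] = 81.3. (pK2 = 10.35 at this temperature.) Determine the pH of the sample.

pH = 8.44

From K2 = [H⁺][CO3²⁻]/[HCO3⁻]:  pH = pK2 − log₁₀([HCO3⁻]/[CO3²⁻])
log₁₀(81.3) = +1.910
pH = 10.35 − (+1.910) = 8.44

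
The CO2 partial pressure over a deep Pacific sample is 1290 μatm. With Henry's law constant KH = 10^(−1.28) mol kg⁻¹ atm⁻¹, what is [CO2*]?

KH = 10^(−1.28) = 5.248×10^-2 mol kg⁻¹ atm⁻¹
[CO2*] = KH · pCO2 = 5.248×10^-2 × 1290×10^-6 atm = 6.77×10^-5 mol/kg

[CO2*] = 67.7 μmol/kg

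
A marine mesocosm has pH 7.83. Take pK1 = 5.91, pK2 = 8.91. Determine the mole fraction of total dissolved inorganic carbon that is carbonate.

α₂ = 0.0759

α₂ = 1 / (1 + [H⁺]/K2 + [H⁺]²/(K1K2)) = 1 / (1 + 10^+1.08 + 10^-0.84)
   = 1 / (1 + 12.023 + 0.14454) = 1/13.167 = 0.07595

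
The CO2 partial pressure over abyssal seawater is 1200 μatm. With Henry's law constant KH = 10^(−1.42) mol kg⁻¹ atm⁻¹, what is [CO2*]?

[CO2*] = 45.6 μmol/kg

KH = 10^(−1.42) = 3.802×10^-2 mol kg⁻¹ atm⁻¹
[CO2*] = KH · pCO2 = 3.802×10^-2 × 1200×10^-6 atm = 4.56×10^-5 mol/kg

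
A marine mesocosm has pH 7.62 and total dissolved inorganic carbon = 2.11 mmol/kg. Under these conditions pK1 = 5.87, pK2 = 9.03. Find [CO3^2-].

[CO3²⁻] = 0.0777 mmol/kg

α₂ = 1 / (1 + [H⁺]/K2 + [H⁺]²/(K1K2)) = 1 / (1 + 10^+1.41 + 10^-0.34)
   = 1 / (1 + 25.704 + 0.45709) = 1/27.161 = 0.03682
[CO3²⁻] = α₂ × DIC = 0.03682 × 2.11 = 0.0777 mmol/kg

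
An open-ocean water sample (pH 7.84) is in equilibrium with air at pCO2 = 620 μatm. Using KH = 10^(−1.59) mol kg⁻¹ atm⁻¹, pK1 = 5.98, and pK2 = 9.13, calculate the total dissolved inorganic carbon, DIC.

[CO2*] = KH · pCO2 = 10^(−1.59) × 620×10^-6 = 1.594×10^-5 mol/kg
α₀ = 1/(1 + K1/[H⁺] + K1K2/[H⁺]²) = 1/(1 + 10^+1.86 + 10^+0.57) = 0.01296
DIC = [CO2*]/α₀ = 1.594×10^-5 / 0.01296 = 1.23 mmol/kg

DIC = 1.23 mmol/kg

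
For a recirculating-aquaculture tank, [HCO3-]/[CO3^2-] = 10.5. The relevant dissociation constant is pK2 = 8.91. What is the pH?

From K2 = [H⁺][CO3^2-]/[HCO3-]:  pH = pK2 − log₁₀([HCO3-]/[CO3^2-])
log₁₀(10.5) = +1.021
pH = 8.91 − (+1.021) = 7.89

pH = 7.89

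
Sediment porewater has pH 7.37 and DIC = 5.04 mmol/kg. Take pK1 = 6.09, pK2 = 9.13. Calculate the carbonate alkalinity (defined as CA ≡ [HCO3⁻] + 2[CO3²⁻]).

CA = [HCO3⁻] + 2[CO3²⁻] = (α₁ + 2α₂)·DIC
At pH 7.37: [H⁺]/K1 = 10^-1.28 = 0.052481, K2/[H⁺] = 10^-1.76 = 0.017378
α₁ = 1/(1 + 0.052481 + 0.017378) = 1/1.0699 = 0.9347; α₂ = α₁·K2/[H⁺] = 0.01624
α₁ + 2α₂ = 0.9672
CA = 0.9672 × 5.04 = 4.87 mmol/kg

CA = 4.87 mmol/kg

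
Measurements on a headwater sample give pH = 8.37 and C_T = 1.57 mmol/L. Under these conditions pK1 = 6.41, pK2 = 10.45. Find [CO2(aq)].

α₀ = 1 / (1 + K1/[H⁺] + K1K2/[H⁺]²) = 1 / (1 + 10^+1.96 + 10^-0.12)
   = 1 / (1 + 91.201 + 0.75858) = 1/92.960 = 0.01076
[CO2*] = α₀ × DIC = 0.01076 × 1.57 = 0.0169 mmol/L = 16.9 μmol/L

[CO2*] = 16.9 μmol/L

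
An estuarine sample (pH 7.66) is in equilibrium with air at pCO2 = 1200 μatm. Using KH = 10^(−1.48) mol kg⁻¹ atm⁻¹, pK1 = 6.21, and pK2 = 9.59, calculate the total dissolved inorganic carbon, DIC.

[CO2*] = KH · pCO2 = 10^(−1.48) × 1200×10^-6 = 3.974×10^-5 mol/kg
α₀ = 1/(1 + K1/[H⁺] + K1K2/[H⁺]²) = 1/(1 + 10^+1.45 + 10^-0.48) = 0.03388
DIC = [CO2*]/α₀ = 3.974×10^-5 / 0.03388 = 1.17 mmol/kg

DIC = 1.17 mmol/kg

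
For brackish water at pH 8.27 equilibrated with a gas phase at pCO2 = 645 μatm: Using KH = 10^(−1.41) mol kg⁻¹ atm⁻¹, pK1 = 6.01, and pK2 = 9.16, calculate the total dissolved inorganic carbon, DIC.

DIC = 5.18 mmol/kg

[CO2*] = KH · pCO2 = 10^(−1.41) × 645×10^-6 = 2.509×10^-5 mol/kg
α₀ = 1/(1 + K1/[H⁺] + K1K2/[H⁺]²) = 1/(1 + 10^+2.26 + 10^+1.37) = 0.004845
DIC = [CO2*]/α₀ = 2.509×10^-5 / 0.004845 = 5.18 mmol/kg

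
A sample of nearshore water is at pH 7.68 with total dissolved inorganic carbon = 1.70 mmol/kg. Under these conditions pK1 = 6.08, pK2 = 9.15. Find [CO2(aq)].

[CO2*] = 0.0403 mmol/kg

α₀ = 1 / (1 + K1/[H⁺] + K1K2/[H⁺]²) = 1 / (1 + 10^+1.60 + 10^+0.13)
   = 1 / (1 + 39.811 + 1.3490) = 1/42.160 = 0.02372
[CO2*] = α₀ × DIC = 0.02372 × 1.70 = 0.0403 mmol/kg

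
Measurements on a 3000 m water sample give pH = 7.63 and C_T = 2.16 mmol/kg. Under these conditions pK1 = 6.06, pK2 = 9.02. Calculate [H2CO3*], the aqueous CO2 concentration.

[CO2*] = 0.0545 mmol/kg

α₀ = 1 / (1 + K1/[H⁺] + K1K2/[H⁺]²) = 1 / (1 + 10^+1.57 + 10^+0.18)
   = 1 / (1 + 37.154 + 1.5136) = 1/39.667 = 0.02521
[CO2*] = α₀ × DIC = 0.02521 × 2.16 = 0.0545 mmol/kg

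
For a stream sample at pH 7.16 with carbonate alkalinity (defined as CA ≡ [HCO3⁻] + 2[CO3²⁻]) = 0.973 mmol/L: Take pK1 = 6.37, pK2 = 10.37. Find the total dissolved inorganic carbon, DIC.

DIC = 1.13 mmol/L

CA = [HCO3⁻] + 2[CO3²⁻] = (α₁ + 2α₂)·DIC
At pH 7.16: [H⁺]/K1 = 10^-0.79 = 0.16218, K2/[H⁺] = 10^-3.21 = 0.00061660
α₁ = 1/(1 + 0.16218 + 0.00061660) = 1/1.1628 = 0.8600; α₂ = α₁·K2/[H⁺] = 0.0005303
α₁ + 2α₂ = 0.8611
DIC = CA / (α₁ + 2α₂) = 0.973 / 0.8611 = 1.13 mmol/L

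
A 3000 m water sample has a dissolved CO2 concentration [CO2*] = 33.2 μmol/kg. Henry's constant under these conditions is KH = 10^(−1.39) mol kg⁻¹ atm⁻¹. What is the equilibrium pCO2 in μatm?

pCO2 = 815 μatm

KH = 10^(−1.39) = 4.074×10^-2 mol kg⁻¹ atm⁻¹
pCO2 = [CO2*]/KH = 33.2×10^-6 / 4.074×10^-2 = 8.15×10^-4 atm = 815 μatm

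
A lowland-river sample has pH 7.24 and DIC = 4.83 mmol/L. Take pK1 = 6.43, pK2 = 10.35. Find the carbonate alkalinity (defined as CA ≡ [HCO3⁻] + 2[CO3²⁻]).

CA = [HCO3⁻] + 2[CO3²⁻] = (α₁ + 2α₂)·DIC
At pH 7.24: [H⁺]/K1 = 10^-0.81 = 0.15488, K2/[H⁺] = 10^-3.11 = 0.00077625
α₁ = 1/(1 + 0.15488 + 0.00077625) = 1/1.1557 = 0.8653; α₂ = α₁·K2/[H⁺] = 0.0006717
α₁ + 2α₂ = 0.8667
CA = 0.8667 × 4.83 = 4.19 mmol/L

CA = 4.19 mmol/L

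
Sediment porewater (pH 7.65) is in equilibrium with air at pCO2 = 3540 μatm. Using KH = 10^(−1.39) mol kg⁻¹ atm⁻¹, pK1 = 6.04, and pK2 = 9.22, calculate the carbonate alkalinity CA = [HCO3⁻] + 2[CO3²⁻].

CA = 6.19 mmol/kg

[CO2*] = KH · pCO2 = 10^(−1.39) × 3540×10^-6 = 1.442×10^-4 mol/kg
α₀ = 1/(1 + K1/[H⁺] + K1K2/[H⁺]²) = 1/(1 + 10^+1.61 + 10^+0.04) = 0.02335
DIC = [CO2*]/α₀ = 1.442×10^-4 / 0.02335 = 6.177 mmol/kg
CA = (α₁ + 2α₂)·DIC = (0.9511 + 2×0.02560) × 6.177 = 6.19 mmol/kg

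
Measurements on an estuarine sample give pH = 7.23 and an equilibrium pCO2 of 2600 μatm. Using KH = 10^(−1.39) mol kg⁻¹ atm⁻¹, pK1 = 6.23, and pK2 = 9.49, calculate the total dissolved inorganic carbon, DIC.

[CO2*] = KH · pCO2 = 10^(−1.39) × 2600×10^-6 = 1.059×10^-4 mol/kg
α₀ = 1/(1 + K1/[H⁺] + K1K2/[H⁺]²) = 1/(1 + 10^+1.00 + 10^-1.26) = 0.09046
DIC = [CO2*]/α₀ = 1.059×10^-4 / 0.09046 = 1.17 mmol/kg

DIC = 1.17 mmol/kg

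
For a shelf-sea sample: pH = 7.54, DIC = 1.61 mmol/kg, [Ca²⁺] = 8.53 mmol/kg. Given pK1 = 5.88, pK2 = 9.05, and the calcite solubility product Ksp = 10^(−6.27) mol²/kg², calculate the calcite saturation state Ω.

α₂ = 1 / (1 + [H⁺]/K2 + [H⁺]²/(K1K2)) = 1 / (1 + 10^+1.51 + 10^-0.15)
   = 1 / (1 + 32.359 + 0.70795) = 1/34.067 = 0.02935
[CO3²⁻] = α₂ × DIC = 0.02935 × 1.61 = 0.04726 mmol/kg
Ksp = 10^(−6.27) = 5.370×10^-7
Ω = [Ca²⁺][CO3²⁻]/Ksp = (8.53×10^-3)(4.726×10^-5) / 5.370×10^-7 = 0.751

Ω = 0.751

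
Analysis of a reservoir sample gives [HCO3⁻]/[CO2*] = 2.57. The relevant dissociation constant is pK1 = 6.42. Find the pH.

From K1 = [H⁺][HCO3⁻]/[CO2*]:  pH = pK1 + log₁₀([HCO3⁻]/[CO2*])
log₁₀(2.57) = +0.410
pH = 6.42 + (+0.410) = 6.83

pH = 6.83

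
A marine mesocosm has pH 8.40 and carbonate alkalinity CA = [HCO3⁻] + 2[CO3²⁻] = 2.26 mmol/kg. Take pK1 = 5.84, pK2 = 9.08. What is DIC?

CA = [HCO3⁻] + 2[CO3²⁻] = (α₁ + 2α₂)·DIC
At pH 8.40: [H⁺]/K1 = 10^-2.56 = 0.0027542, K2/[H⁺] = 10^-0.68 = 0.20893
α₁ = 1/(1 + 0.0027542 + 0.20893) = 1/1.2117 = 0.8253; α₂ = α₁·K2/[H⁺] = 0.1724
α₁ + 2α₂ = 1.1702
DIC = CA / (α₁ + 2α₂) = 2.26 / 1.1702 = 1.93 mmol/kg

DIC = 1.93 mmol/kg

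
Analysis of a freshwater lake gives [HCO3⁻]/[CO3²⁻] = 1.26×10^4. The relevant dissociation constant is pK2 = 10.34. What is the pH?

From K2 = [H⁺][CO3²⁻]/[HCO3⁻]:  pH = pK2 − log₁₀([HCO3⁻]/[CO3²⁻])
log₁₀(1.26×10^4) = +4.100
pH = 10.34 − (+4.100) = 6.24

pH = 6.24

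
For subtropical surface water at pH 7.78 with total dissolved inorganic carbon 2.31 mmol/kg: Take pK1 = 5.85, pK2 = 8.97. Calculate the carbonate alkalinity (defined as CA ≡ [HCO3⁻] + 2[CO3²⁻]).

CA = 2.42 mmol/kg

CA = [HCO3⁻] + 2[CO3²⁻] = (α₁ + 2α₂)·DIC
At pH 7.78: [H⁺]/K1 = 10^-1.93 = 0.011749, K2/[H⁺] = 10^-1.19 = 0.064565
α₁ = 1/(1 + 0.011749 + 0.064565) = 1/1.0763 = 0.9291; α₂ = α₁·K2/[H⁺] = 0.05999
α₁ + 2α₂ = 1.0491
CA = 1.0491 × 2.31 = 2.42 mmol/kg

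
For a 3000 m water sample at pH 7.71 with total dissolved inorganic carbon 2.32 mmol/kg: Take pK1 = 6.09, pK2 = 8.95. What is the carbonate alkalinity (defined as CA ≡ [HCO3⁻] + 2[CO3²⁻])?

CA = [HCO3⁻] + 2[CO3²⁻] = (α₁ + 2α₂)·DIC
At pH 7.71: [H⁺]/K1 = 10^-1.62 = 0.023988, K2/[H⁺] = 10^-1.24 = 0.057544
α₁ = 1/(1 + 0.023988 + 0.057544) = 1/1.0815 = 0.9246; α₂ = α₁·K2/[H⁺] = 0.05321
α₁ + 2α₂ = 1.0310
CA = 1.0310 × 2.32 = 2.39 mmol/kg

CA = 2.39 mmol/kg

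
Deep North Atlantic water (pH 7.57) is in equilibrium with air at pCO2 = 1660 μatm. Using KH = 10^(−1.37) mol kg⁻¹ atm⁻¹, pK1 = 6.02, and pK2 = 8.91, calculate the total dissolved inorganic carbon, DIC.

DIC = 2.70 mmol/kg

[CO2*] = KH · pCO2 = 10^(−1.37) × 1660×10^-6 = 7.081×10^-5 mol/kg
α₀ = 1/(1 + K1/[H⁺] + K1K2/[H⁺]²) = 1/(1 + 10^+1.55 + 10^+0.21) = 0.02624
DIC = [CO2*]/α₀ = 7.081×10^-5 / 0.02624 = 2.70 mmol/kg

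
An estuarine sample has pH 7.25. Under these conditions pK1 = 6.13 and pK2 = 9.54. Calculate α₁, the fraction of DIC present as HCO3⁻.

α₁ = 0.925

α₁ = 1 / (1 + [H⁺]/K1 + K2/[H⁺]) = 1 / (1 + 10^-1.12 + 10^-2.29)
   = 1 / (1 + 0.075858 + 0.0051286) = 1/1.0810 = 0.9251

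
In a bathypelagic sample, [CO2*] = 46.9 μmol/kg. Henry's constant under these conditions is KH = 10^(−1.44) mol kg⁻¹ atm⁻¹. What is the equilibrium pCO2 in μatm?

pCO2 = 1290 μatm

KH = 10^(−1.44) = 3.631×10^-2 mol kg⁻¹ atm⁻¹
pCO2 = [CO2*]/KH = 46.9×10^-6 / 3.631×10^-2 = 1.29×10^-3 atm = 1290 μatm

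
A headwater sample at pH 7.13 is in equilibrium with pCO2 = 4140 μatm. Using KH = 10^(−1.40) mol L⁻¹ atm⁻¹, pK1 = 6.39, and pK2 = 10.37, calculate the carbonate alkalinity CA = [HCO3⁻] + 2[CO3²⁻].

[CO2*] = KH · pCO2 = 10^(−1.40) × 4140×10^-6 = 1.648×10^-4 mol/L
α₀ = 1/(1 + K1/[H⁺] + K1K2/[H⁺]²) = 1/(1 + 10^+0.74 + 10^-2.50) = 0.1539
DIC = [CO2*]/α₀ = 1.648×10^-4 / 0.1539 = 1.071 mmol/L
CA = (α₁ + 2α₂)·DIC = (0.8456 + 2×0.0004866) × 1.071 = 0.907 mmol/L

CA = 0.907 mmol/L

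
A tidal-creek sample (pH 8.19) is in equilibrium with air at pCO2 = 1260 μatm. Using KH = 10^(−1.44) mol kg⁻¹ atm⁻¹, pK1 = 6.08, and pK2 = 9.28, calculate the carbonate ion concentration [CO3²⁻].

[CO2*] = KH · pCO2 = 10^(−1.44) × 1260×10^-6 = 4.575×10^-5 mol/kg
α₀ = 1/(1 + K1/[H⁺] + K1K2/[H⁺]²) = 1/(1 + 10^+2.11 + 10^+1.02) = 0.007128
DIC = [CO2*]/α₀ = 4.575×10^-5 / 0.007128 = 6.418 mmol/kg
[CO3²⁻] = α₂·DIC; α₂ = 0.07464, so [CO3²⁻] = 0.07464 × 6.418 = 0.479 mmol/kg

[CO3²⁻] = 0.479 mmol/kg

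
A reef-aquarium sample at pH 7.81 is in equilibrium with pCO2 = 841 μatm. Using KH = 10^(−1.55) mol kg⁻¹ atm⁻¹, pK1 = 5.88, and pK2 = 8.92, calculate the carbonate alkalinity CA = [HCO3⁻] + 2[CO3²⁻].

[CO2*] = KH · pCO2 = 10^(−1.55) × 841×10^-6 = 2.370×10^-5 mol/kg
α₀ = 1/(1 + K1/[H⁺] + K1K2/[H⁺]²) = 1/(1 + 10^+1.93 + 10^+0.82) = 0.01079
DIC = [CO2*]/α₀ = 2.370×10^-5 / 0.01079 = 2.198 mmol/kg
CA = (α₁ + 2α₂)·DIC = (0.9180 + 2×0.07126) × 2.198 = 2.33 mmol/kg

CA = 2.33 mmol/kg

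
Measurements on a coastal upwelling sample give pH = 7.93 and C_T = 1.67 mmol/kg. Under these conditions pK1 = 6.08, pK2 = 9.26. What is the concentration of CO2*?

[CO2*] = 0.0222 mmol/kg

α₀ = 1 / (1 + K1/[H⁺] + K1K2/[H⁺]²) = 1 / (1 + 10^+1.85 + 10^+0.52)
   = 1 / (1 + 70.795 + 3.3113) = 1/75.106 = 0.01331
[CO2*] = α₀ × DIC = 0.01331 × 1.67 = 0.0222 mmol/kg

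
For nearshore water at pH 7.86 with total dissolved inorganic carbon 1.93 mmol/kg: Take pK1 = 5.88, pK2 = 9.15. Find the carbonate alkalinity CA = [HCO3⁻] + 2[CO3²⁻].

CA = 2.00 mmol/kg

CA = [HCO3⁻] + 2[CO3²⁻] = (α₁ + 2α₂)·DIC
At pH 7.86: [H⁺]/K1 = 10^-1.98 = 0.010471, K2/[H⁺] = 10^-1.29 = 0.051286
α₁ = 1/(1 + 0.010471 + 0.051286) = 1/1.0618 = 0.9418; α₂ = α₁·K2/[H⁺] = 0.04830
α₁ + 2α₂ = 1.0384
CA = 1.0384 × 1.93 = 2.00 mmol/kg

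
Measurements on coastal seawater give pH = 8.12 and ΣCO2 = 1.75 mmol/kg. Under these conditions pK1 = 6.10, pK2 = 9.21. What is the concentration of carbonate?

[CO3²⁻] = 0.130 mmol/kg

α₂ = 1 / (1 + [H⁺]/K2 + [H⁺]²/(K1K2)) = 1 / (1 + 10^+1.09 + 10^-0.93)
   = 1 / (1 + 12.303 + 0.11749) = 1/13.420 = 0.07451
[CO3²⁻] = α₂ × DIC = 0.07451 × 1.75 = 0.130 mmol/kg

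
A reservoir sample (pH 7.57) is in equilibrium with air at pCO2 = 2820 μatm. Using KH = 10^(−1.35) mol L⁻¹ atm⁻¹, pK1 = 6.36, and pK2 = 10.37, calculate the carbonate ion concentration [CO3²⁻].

[CO3²⁻] = 3.24 μmol/L

[CO2*] = KH · pCO2 = 10^(−1.35) × 2820×10^-6 = 1.260×10^-4 mol/L
α₀ = 1/(1 + K1/[H⁺] + K1K2/[H⁺]²) = 1/(1 + 10^+1.21 + 10^-1.59) = 0.05799
DIC = [CO2*]/α₀ = 1.260×10^-4 / 0.05799 = 2.172 mmol/L
[CO3²⁻] = α₂·DIC; α₂ = 0.001491, so [CO3²⁻] = 0.001491 × 2.172 = 0.00324 mmol/L = 3.24 μmol/L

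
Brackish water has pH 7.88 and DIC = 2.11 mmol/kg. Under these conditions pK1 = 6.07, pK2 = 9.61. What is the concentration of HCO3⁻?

[HCO3⁻] = 2.04 mmol/kg

α₁ = 1 / (1 + [H⁺]/K1 + K2/[H⁺]) = 1 / (1 + 10^-1.81 + 10^-1.73)
   = 1 / (1 + 0.015488 + 0.018621) = 1/1.0341 = 0.9670
[HCO3⁻] = α₁ × DIC = 0.9670 × 2.11 = 2.04 mmol/kg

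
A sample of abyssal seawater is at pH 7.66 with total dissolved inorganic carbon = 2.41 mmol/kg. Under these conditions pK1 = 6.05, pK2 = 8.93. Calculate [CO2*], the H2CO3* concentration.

[CO2*] = 0.0549 mmol/kg

α₀ = 1 / (1 + K1/[H⁺] + K1K2/[H⁺]²) = 1 / (1 + 10^+1.61 + 10^+0.34)
   = 1 / (1 + 40.738 + 2.1878) = 1/43.926 = 0.02277
[CO2*] = α₀ × DIC = 0.02277 × 2.41 = 0.0549 mmol/kg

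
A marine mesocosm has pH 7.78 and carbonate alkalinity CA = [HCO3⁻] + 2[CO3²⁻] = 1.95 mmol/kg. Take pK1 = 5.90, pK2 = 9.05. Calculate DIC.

DIC = 1.88 mmol/kg

CA = [HCO3⁻] + 2[CO3²⁻] = (α₁ + 2α₂)·DIC
At pH 7.78: [H⁺]/K1 = 10^-1.88 = 0.013183, K2/[H⁺] = 10^-1.27 = 0.053703
α₁ = 1/(1 + 0.013183 + 0.053703) = 1/1.0669 = 0.9373; α₂ = α₁·K2/[H⁺] = 0.05034
α₁ + 2α₂ = 1.0380
DIC = CA / (α₁ + 2α₂) = 1.95 / 1.0380 = 1.88 mmol/kg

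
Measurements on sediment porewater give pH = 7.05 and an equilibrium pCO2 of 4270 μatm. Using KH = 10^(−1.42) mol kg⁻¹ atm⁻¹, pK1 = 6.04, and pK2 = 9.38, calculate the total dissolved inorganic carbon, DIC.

[CO2*] = KH · pCO2 = 10^(−1.42) × 4270×10^-6 = 1.623×10^-4 mol/kg
α₀ = 1/(1 + K1/[H⁺] + K1K2/[H⁺]²) = 1/(1 + 10^+1.01 + 10^-1.32) = 0.08865
DIC = [CO2*]/α₀ = 1.623×10^-4 / 0.08865 = 1.83 mmol/kg

DIC = 1.83 mmol/kg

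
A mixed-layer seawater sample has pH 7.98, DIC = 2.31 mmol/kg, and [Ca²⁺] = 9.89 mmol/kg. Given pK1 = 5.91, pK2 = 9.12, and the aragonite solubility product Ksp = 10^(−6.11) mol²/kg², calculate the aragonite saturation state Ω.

Ω = 1.97

α₂ = 1 / (1 + [H⁺]/K2 + [H⁺]²/(K1K2)) = 1 / (1 + 10^+1.14 + 10^-0.93)
   = 1 / (1 + 13.804 + 0.11749) = 1/14.921 = 0.06702
[CO3²⁻] = α₂ × DIC = 0.06702 × 2.31 = 0.1548 mmol/kg
Ksp = 10^(−6.11) = 7.762×10^-7
Ω = [Ca²⁺][CO3²⁻]/Ksp = (9.89×10^-3)(1.548×10^-4) / 7.762×10^-7 = 1.97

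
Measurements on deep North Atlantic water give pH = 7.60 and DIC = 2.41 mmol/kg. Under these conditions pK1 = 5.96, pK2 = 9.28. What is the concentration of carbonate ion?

α₂ = 1 / (1 + [H⁺]/K2 + [H⁺]²/(K1K2)) = 1 / (1 + 10^+1.68 + 10^+0.04)
   = 1 / (1 + 47.863 + 1.0965) = 1/49.959 = 0.02002
[CO3²⁻] = α₂ × DIC = 0.02002 × 2.41 = 0.0482 mmol/kg

[CO3²⁻] = 0.0482 mmol/kg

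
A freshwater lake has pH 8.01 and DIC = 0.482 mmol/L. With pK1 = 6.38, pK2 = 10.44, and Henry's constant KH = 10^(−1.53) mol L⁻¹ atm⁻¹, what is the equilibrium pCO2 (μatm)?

pCO2 = 373 μatm

α₀ = 1 / (1 + K1/[H⁺] + K1K2/[H⁺]²) = 1 / (1 + 10^+1.63 + 10^-0.80)
   = 1 / (1 + 42.658 + 0.15849) = 1/43.816 = 0.02282
[CO2*] = α₀ × DIC = 0.02282 × 0.482 = 0.01100 mmol/L = 11.00 μmol/L
pCO2 = [CO2*]/KH = 1.100×10^-5 / 2.951×10^-2 = 373 μatm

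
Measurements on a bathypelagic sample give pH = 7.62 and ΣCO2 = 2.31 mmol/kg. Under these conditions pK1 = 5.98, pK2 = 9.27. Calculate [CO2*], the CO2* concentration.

α₀ = 1 / (1 + K1/[H⁺] + K1K2/[H⁺]²) = 1 / (1 + 10^+1.64 + 10^-0.01)
   = 1 / (1 + 43.652 + 0.97724) = 1/45.629 = 0.02192
[CO2*] = α₀ × DIC = 0.02192 × 2.31 = 0.0506 mmol/kg

[CO2*] = 0.0506 mmol/kg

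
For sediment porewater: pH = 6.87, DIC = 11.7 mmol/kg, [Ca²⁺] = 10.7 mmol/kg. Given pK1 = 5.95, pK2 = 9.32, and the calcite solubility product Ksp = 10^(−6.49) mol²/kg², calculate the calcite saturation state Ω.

α₂ = 1 / (1 + [H⁺]/K2 + [H⁺]²/(K1K2)) = 1 / (1 + 10^+2.45 + 10^+1.53)
   = 1 / (1 + 281.84 + 33.884) = 1/316.72 = 0.003157
[CO3²⁻] = α₂ × DIC = 0.003157 × 11.7 = 0.03694 mmol/kg
Ksp = 10^(−6.49) = 3.236×10^-7
Ω = [Ca²⁺][CO3²⁻]/Ksp = (10.7×10^-3)(3.694×10^-5) / 3.236×10^-7 = 1.22

Ω = 1.22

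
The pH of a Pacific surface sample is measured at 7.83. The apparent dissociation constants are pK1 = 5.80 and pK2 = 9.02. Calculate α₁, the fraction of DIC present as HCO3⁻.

α₁ = 0.931

α₁ = 1 / (1 + [H⁺]/K1 + K2/[H⁺]) = 1 / (1 + 10^-2.03 + 10^-1.19)
   = 1 / (1 + 0.0093325 + 0.064565) = 1/1.0739 = 0.9312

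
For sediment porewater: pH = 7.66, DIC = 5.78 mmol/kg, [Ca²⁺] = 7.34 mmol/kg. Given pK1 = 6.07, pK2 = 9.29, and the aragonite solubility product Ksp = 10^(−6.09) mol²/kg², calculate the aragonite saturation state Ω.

Ω = 1.17

α₂ = 1 / (1 + [H⁺]/K2 + [H⁺]²/(K1K2)) = 1 / (1 + 10^+1.63 + 10^+0.04)
   = 1 / (1 + 42.658 + 1.0965) = 1/44.754 = 0.02234
[CO3²⁻] = α₂ × DIC = 0.02234 × 5.78 = 0.1291 mmol/kg
Ksp = 10^(−6.09) = 8.128×10^-7
Ω = [Ca²⁺][CO3²⁻]/Ksp = (7.34×10^-3)(1.291×10^-4) / 8.128×10^-7 = 1.17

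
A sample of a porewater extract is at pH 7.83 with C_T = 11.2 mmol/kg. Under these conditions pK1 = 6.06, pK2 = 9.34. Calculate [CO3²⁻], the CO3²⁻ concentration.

[CO3²⁻] = 0.330 mmol/kg

α₂ = 1 / (1 + [H⁺]/K2 + [H⁺]²/(K1K2)) = 1 / (1 + 10^+1.51 + 10^-0.26)
   = 1 / (1 + 32.359 + 0.54954) = 1/33.909 = 0.02949
[CO3²⁻] = α₂ × DIC = 0.02949 × 11.2 = 0.330 mmol/kg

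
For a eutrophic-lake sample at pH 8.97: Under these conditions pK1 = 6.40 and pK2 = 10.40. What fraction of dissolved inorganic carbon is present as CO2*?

α₀ = 0.00259

α₀ = 1 / (1 + K1/[H⁺] + K1K2/[H⁺]²) = 1 / (1 + 10^+2.57 + 10^+1.14)
   = 1 / (1 + 371.54 + 13.804) = 1/386.34 = 0.002588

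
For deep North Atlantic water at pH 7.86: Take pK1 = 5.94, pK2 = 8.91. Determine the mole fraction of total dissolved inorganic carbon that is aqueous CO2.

α₀ = 1 / (1 + K1/[H⁺] + K1K2/[H⁺]²) = 1 / (1 + 10^+1.92 + 10^+0.87)
   = 1 / (1 + 83.176 + 7.4131) = 1/91.589 = 0.01092

α₀ = 0.0109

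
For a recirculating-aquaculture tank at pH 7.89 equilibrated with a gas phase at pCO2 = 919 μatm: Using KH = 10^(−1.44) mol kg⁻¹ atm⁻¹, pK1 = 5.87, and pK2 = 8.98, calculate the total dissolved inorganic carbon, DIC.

[CO2*] = KH · pCO2 = 10^(−1.44) × 919×10^-6 = 3.337×10^-5 mol/kg
α₀ = 1/(1 + K1/[H⁺] + K1K2/[H⁺]²) = 1/(1 + 10^+2.02 + 10^+0.93) = 0.008755
DIC = [CO2*]/α₀ = 3.337×10^-5 / 0.008755 = 3.81 mmol/kg

DIC = 3.81 mmol/kg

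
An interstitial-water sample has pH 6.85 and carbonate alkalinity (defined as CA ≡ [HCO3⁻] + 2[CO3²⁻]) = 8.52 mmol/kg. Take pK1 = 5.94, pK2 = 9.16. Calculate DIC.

DIC = 9.52 mmol/kg

CA = [HCO3⁻] + 2[CO3²⁻] = (α₁ + 2α₂)·DIC
At pH 6.85: [H⁺]/K1 = 10^-0.91 = 0.12303, K2/[H⁺] = 10^-2.31 = 0.0048978
α₁ = 1/(1 + 0.12303 + 0.0048978) = 1/1.1279 = 0.8866; α₂ = α₁·K2/[H⁺] = 0.004342
α₁ + 2α₂ = 0.8953
DIC = CA / (α₁ + 2α₂) = 8.52 / 0.8953 = 9.52 mmol/kg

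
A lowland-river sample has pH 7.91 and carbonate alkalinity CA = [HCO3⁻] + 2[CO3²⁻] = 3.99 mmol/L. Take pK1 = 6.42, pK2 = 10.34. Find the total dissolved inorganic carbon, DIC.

DIC = 4.10 mmol/L

CA = [HCO3⁻] + 2[CO3²⁻] = (α₁ + 2α₂)·DIC
At pH 7.91: [H⁺]/K1 = 10^-1.49 = 0.032359, K2/[H⁺] = 10^-2.43 = 0.0037154
α₁ = 1/(1 + 0.032359 + 0.0037154) = 1/1.0361 = 0.9652; α₂ = α₁·K2/[H⁺] = 0.003586
α₁ + 2α₂ = 0.9724
DIC = CA / (α₁ + 2α₂) = 3.99 / 0.9724 = 4.10 mmol/L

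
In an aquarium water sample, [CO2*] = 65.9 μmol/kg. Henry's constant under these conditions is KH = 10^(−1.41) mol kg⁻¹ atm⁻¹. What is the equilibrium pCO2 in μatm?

KH = 10^(−1.41) = 3.890×10^-2 mol kg⁻¹ atm⁻¹
pCO2 = [CO2*]/KH = 65.9×10^-6 / 3.890×10^-2 = 1.69×10^-3 atm = 1690 μatm

pCO2 = 1690 μatm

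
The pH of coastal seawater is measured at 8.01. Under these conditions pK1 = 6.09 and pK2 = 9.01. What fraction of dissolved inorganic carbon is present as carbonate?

α₂ = 1 / (1 + [H⁺]/K2 + [H⁺]²/(K1K2)) = 1 / (1 + 10^+1.00 + 10^-0.92)
   = 1 / (1 + 10.000 + 0.12023) = 1/11.120 = 0.08993

α₂ = 0.0899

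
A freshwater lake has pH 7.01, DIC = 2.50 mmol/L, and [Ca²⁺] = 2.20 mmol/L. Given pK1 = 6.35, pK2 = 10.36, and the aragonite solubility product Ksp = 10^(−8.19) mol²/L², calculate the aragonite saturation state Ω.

Ω = 0.312

α₂ = 1 / (1 + [H⁺]/K2 + [H⁺]²/(K1K2)) = 1 / (1 + 10^+3.35 + 10^+2.69)
   = 1 / (1 + 2238.7 + 489.78) = 1/2729.5 = 0.0003664
[CO3²⁻] = α₂ × DIC = 0.0003664 × 2.50 = 0.0009159 mmol/L = 0.9159 μmol/L
Ksp = 10^(−8.19) = 6.457×10^-9
Ω = [Ca²⁺][CO3²⁻]/Ksp = (2.20×10^-3)(9.159×10^-7) / 6.457×10^-9 = 0.312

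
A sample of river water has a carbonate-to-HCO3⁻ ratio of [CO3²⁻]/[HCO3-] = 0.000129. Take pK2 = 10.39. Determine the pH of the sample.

pH = 6.50

From K2 = [H⁺][CO3²⁻]/[HCO3-]:  pH = pK2 + log₁₀([CO3²⁻]/[HCO3-])
log₁₀(0.000129) = -3.889
pH = 10.39 + (-3.889) = 6.50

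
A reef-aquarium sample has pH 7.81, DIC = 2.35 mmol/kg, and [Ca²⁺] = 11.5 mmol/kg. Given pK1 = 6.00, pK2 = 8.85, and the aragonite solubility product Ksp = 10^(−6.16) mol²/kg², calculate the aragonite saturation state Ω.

α₂ = 1 / (1 + [H⁺]/K2 + [H⁺]²/(K1K2)) = 1 / (1 + 10^+1.04 + 10^-0.77)
   = 1 / (1 + 10.965 + 0.16982) = 1/12.135 = 0.08241
[CO3²⁻] = α₂ × DIC = 0.08241 × 2.35 = 0.1937 mmol/kg
Ksp = 10^(−6.16) = 6.918×10^-7
Ω = [Ca²⁺][CO3²⁻]/Ksp = (11.5×10^-3)(1.937×10^-4) / 6.918×10^-7 = 3.22

Ω = 3.22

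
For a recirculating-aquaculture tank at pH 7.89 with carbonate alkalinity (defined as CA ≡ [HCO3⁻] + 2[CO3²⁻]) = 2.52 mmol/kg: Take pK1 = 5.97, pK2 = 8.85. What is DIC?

CA = [HCO3⁻] + 2[CO3²⁻] = (α₁ + 2α₂)·DIC
At pH 7.89: [H⁺]/K1 = 10^-1.92 = 0.012023, K2/[H⁺] = 10^-0.96 = 0.10965
α₁ = 1/(1 + 0.012023 + 0.10965) = 1/1.1217 = 0.8915; α₂ = α₁·K2/[H⁺] = 0.09775
α₁ + 2α₂ = 1.0870
DIC = CA / (α₁ + 2α₂) = 2.52 / 1.0870 = 2.32 mmol/kg

DIC = 2.32 mmol/kg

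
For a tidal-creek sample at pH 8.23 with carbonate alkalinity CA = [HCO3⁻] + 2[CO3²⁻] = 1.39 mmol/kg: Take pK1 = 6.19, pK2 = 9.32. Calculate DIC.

DIC = 1.30 mmol/kg

CA = [HCO3⁻] + 2[CO3²⁻] = (α₁ + 2α₂)·DIC
At pH 8.23: [H⁺]/K1 = 10^-2.04 = 0.0091201, K2/[H⁺] = 10^-1.09 = 0.081283
α₁ = 1/(1 + 0.0091201 + 0.081283) = 1/1.0904 = 0.9171; α₂ = α₁·K2/[H⁺] = 0.07454
α₁ + 2α₂ = 1.0662
DIC = CA / (α₁ + 2α₂) = 1.39 / 1.0662 = 1.30 mmol/kg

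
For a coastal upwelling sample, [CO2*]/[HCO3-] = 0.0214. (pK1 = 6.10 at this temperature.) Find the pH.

pH = 7.77

From K1 = [H⁺][HCO3-]/[CO2*]:  pH = pK1 − log₁₀([CO2*]/[HCO3-])
log₁₀(0.0214) = -1.670
pH = 6.10 − (-1.670) = 7.77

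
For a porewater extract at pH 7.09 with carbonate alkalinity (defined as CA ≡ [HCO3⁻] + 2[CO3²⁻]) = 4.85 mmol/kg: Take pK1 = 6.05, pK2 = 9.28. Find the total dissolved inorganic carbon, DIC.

CA = [HCO3⁻] + 2[CO3²⁻] = (α₁ + 2α₂)·DIC
At pH 7.09: [H⁺]/K1 = 10^-1.04 = 0.091201, K2/[H⁺] = 10^-2.19 = 0.0064565
α₁ = 1/(1 + 0.091201 + 0.0064565) = 1/1.0977 = 0.9110; α₂ = α₁·K2/[H⁺] = 0.005882
α₁ + 2α₂ = 0.9228
DIC = CA / (α₁ + 2α₂) = 4.85 / 0.9228 = 5.26 mmol/kg

DIC = 5.26 mmol/kg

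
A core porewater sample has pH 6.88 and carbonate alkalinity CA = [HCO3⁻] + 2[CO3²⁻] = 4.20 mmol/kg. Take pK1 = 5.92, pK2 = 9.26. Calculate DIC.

CA = [HCO3⁻] + 2[CO3²⁻] = (α₁ + 2α₂)·DIC
At pH 6.88: [H⁺]/K1 = 10^-0.96 = 0.10965, K2/[H⁺] = 10^-2.38 = 0.0041687
α₁ = 1/(1 + 0.10965 + 0.0041687) = 1/1.1138 = 0.8978; α₂ = α₁·K2/[H⁺] = 0.003743
α₁ + 2α₂ = 0.9053
DIC = CA / (α₁ + 2α₂) = 4.20 / 0.9053 = 4.64 mmol/kg

DIC = 4.64 mmol/kg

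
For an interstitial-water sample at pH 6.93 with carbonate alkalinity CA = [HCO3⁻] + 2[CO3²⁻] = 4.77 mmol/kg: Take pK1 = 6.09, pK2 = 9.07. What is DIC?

CA = [HCO3⁻] + 2[CO3²⁻] = (α₁ + 2α₂)·DIC
At pH 6.93: [H⁺]/K1 = 10^-0.84 = 0.14454, K2/[H⁺] = 10^-2.14 = 0.0072444
α₁ = 1/(1 + 0.14454 + 0.0072444) = 1/1.1518 = 0.8682; α₂ = α₁·K2/[H⁺] = 0.006290
α₁ + 2α₂ = 0.8808
DIC = CA / (α₁ + 2α₂) = 4.77 / 0.8808 = 5.42 mmol/kg

DIC = 5.42 mmol/kg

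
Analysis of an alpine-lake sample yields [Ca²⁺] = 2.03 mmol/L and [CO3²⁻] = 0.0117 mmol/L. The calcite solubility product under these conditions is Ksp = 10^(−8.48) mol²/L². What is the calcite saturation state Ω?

Ksp = 10^(−8.48) = 3.311×10^-9
Ω = [Ca²⁺][CO3²⁻]/Ksp = (2.03×10^-3)(0.0117×10^-3) / 3.311×10^-9 = 7.17

Ω = 7.17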